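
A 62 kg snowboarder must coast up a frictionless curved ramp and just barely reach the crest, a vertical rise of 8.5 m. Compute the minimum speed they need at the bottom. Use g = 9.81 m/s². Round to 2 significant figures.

At the top they are momentarily at rest, so all KE converts to PE: ½mv² = mgh
v = √(2gh) = √(2 × 9.81 × 8.5) = 12.91 m/s

v = 13 m/s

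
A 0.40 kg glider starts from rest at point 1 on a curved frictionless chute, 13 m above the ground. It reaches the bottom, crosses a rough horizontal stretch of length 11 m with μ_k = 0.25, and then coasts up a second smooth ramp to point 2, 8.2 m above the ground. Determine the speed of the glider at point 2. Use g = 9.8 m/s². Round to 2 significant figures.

v = 6.3 m/s

Energy at 1: mgh₁ = (0.40)(9.8)(13) = 50.960 J
Friction loss: W_f = μ_k mg d = 10.78 J
At 2: ½mv² + mgh₂ = mgh₁ − W_f
½mv² = 50.960 − 10.78 − 32.144 = 8.0360 J
v = √(2 × 8.0360/0.40) = 6.339 m/s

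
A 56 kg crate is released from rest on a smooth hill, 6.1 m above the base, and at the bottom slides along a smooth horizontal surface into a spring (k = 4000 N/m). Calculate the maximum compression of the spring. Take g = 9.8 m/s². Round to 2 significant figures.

Energy conservation (no friction) from release to max compression: mgh = ½kx²
x = √(2mgh/k) = √(2 × 56 × 9.8 × 6.1 / 4000) = 1.294 m

x = 1.3 m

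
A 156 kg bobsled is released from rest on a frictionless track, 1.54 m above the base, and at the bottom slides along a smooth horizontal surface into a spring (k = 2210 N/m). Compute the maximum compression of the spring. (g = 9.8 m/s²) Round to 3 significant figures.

x = 1.46 m

At max compression the bobsled is momentarily at rest: mgh = ½kx²
x = √(2mgh/k) = √(2 × 156 × 9.8 × 1.54 / 2210) = 1.460 m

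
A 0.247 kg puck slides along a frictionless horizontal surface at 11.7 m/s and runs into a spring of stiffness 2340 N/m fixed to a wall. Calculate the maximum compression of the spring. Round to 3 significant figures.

x = 0.120 m

Conservation of energy between contact and max compression: ½mv² = ½kx²
x = v√(m/k) = 11.7 × √(0.247/2340) = 0.1202 m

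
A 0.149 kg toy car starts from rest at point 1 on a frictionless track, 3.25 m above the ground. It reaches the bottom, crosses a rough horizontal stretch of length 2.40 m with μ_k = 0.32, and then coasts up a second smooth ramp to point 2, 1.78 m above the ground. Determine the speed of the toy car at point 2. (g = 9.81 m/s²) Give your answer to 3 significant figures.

Energy at 1: mgh₁ = (0.149)(9.81)(3.25) = 4.7505 J
Friction loss: W_f = μ_k mg d = 1.123 J
At 2: ½mv² + mgh₂ = mgh₁ − W_f
½mv² = 4.7505 − 1.123 − 2.6018 = 1.0261 J
v = √(2 × 1.0261/0.149) = 3.711 m/s

v = 3.71 m/s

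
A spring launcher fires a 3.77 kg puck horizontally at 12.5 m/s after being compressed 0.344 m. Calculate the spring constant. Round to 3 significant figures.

Spring PE at full compression equals KE at release: ½kx² = ½mv²
k = mv²/x² = (3.77)(12.5)²/(0.344)² = 4978 N/m

k = 4980 N/m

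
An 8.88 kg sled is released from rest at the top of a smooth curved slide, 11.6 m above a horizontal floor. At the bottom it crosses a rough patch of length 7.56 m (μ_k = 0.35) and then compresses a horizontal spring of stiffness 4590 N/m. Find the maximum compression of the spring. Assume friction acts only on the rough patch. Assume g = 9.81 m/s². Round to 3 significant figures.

x = 0.583 m

Initial energy: E₁ = mgh = (8.88)(9.81)(11.6) = 1010.5 J
Friction removes W_f = μ_k mg d = (0.35)(8.88)(9.81)(7.56) = 230.5 J
Energy reaching the spring: E = 1010.5 − 230.5 = 780.01 J
At max compression ½kx² = E ⇒ x = √(2E/k) = √(2 × 780.01/4590) = 0.5830 m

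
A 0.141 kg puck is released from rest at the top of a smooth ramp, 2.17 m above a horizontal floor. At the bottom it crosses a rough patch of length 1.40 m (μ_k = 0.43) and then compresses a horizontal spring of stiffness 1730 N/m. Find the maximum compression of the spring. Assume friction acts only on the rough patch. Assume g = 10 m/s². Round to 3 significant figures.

x = 0.0506 m

Initial energy: E₁ = mgh = (0.141)(10)(2.17) = 3.0597 J
Friction removes W_f = μ_k mg d = (0.43)(0.141)(10)(1.40) = 0.8488 J
Energy reaching the spring: E = 3.0597 − 0.8488 = 2.2109 J
At max compression ½kx² = E ⇒ x = √(2E/k) = √(2 × 2.2109/1730) = 0.05056 m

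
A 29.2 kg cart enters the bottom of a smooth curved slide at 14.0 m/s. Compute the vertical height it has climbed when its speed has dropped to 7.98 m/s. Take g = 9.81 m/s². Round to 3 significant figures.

Conservation of energy: ½mv₁² = ½mv₂² + mgh
h = (v₁² − v₂²)/(2g) = (14.0² − 7.98²)/(2 × 9.81) = 6.744 m

h = 6.74 m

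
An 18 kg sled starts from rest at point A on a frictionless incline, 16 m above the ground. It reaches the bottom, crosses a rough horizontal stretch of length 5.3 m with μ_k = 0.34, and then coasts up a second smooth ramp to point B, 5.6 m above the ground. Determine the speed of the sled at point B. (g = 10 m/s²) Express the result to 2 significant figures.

Energy at A: mgh₁ = (18)(10)(16) = 2880.0 J
Friction loss: W_f = μ_k mg d = 324.4 J
At B: ½mv² + mgh₂ = mgh₁ − W_f
½mv² = 2880.0 − 324.4 − 1008.0 = 1547.6 J
v = √(2 × 1547.6/18) = 13.11 m/s

v = 13 m/s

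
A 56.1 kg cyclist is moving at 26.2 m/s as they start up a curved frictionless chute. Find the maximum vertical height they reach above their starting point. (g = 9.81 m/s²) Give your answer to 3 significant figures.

Setting KE at the bottom equal to PE gained: ½mv² = mgh
h = v²/(2g) = 26.2²/(2 × 9.81) = 34.99 m

h = 35.0 m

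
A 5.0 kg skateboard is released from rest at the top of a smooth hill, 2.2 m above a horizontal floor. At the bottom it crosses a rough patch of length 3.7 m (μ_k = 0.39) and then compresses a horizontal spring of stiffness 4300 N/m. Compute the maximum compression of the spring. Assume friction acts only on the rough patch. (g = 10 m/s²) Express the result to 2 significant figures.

x = 0.13 m

Initial energy: E₁ = mgh = (5.0)(10)(2.2) = 110.00 J
Friction removes W_f = μ_k mg d = (0.39)(5.0)(10)(3.7) = 72.15 J
Energy reaching the spring: E = 110.00 − 72.15 = 37.850 J
At max compression ½kx² = E ⇒ x = √(2E/k) = √(2 × 37.850/4300) = 0.1327 m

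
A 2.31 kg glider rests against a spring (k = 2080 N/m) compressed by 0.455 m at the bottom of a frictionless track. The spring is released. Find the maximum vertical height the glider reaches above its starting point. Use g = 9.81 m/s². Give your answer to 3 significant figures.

h = 9.50 m

At maximum height the glider is at rest, so ½kx² = mgh
h = kx²/(2mg) = (2080)(0.455)²/(2 × 2.31 × 9.81) = 9.501 m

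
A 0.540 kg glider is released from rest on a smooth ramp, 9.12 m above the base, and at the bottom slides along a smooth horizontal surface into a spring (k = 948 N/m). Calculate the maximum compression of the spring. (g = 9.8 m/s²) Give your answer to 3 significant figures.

Gravitational PE at the top equals spring PE at max compression: mgh = ½kx²
x = √(2mgh/k) = √(2 × 0.540 × 9.8 × 9.12 / 948) = 0.3191 m

x = 0.319 m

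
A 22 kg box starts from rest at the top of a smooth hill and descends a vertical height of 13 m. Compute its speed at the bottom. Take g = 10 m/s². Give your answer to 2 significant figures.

Equating total energy at the two states: mgh = ½mv²
v = √(2gh) = √(2 × 10 × 13) = √260.00 = 16.12 m/s

v = 16 m/s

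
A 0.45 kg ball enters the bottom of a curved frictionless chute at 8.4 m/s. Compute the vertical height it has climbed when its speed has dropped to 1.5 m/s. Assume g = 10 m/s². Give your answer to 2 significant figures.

h = 3.4 m

Conservation of energy: ½mv₁² = ½mv₂² + mgh
h = (v₁² − v₂²)/(2g) = (8.4² − 1.5²)/(2 × 10) = 3.416 m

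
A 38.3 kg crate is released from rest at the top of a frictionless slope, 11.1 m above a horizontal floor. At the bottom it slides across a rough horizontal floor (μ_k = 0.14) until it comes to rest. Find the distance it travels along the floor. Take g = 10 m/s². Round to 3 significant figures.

d = 79.3 m

Energy bookkeeping (friction removes W_f = μ_k N d):
At rest all PE has been dissipated by friction: mgh = μ_k m g d
d = h/μ_k = 11.1/0.14 = 79.29 m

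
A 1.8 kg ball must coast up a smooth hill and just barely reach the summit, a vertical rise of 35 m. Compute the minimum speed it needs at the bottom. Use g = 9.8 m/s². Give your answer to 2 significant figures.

v = 26 m/s

At the top it is momentarily at rest, so all KE converts to PE: ½mv² = mgh
v = √(2gh) = √(2 × 9.8 × 35) = 26.19 m/s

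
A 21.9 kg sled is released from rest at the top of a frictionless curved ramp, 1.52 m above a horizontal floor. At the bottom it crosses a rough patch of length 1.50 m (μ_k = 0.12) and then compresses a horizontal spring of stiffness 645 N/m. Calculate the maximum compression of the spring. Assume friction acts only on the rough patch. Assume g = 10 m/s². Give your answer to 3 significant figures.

x = 0.954 m

Initial energy: E₁ = mgh = (21.9)(10)(1.52) = 332.88 J
Friction removes W_f = μ_k mg d = (0.12)(21.9)(10)(1.50) = 39.42 J
Energy reaching the spring: E = 332.88 − 39.42 = 293.46 J
At max compression ½kx² = E ⇒ x = √(2E/k) = √(2 × 293.46/645) = 0.9539 m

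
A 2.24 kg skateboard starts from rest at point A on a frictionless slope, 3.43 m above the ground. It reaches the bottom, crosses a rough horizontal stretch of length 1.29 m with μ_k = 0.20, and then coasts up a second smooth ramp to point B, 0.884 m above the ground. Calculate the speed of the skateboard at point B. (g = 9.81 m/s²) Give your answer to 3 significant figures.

v = 6.70 m/s

Energy at A: mgh₁ = (2.24)(9.81)(3.43) = 75.372 J
Friction loss: W_f = μ_k mg d = 5.669 J
At B: ½mv² + mgh₂ = mgh₁ − W_f
½mv² = 75.372 − 5.669 − 19.425 = 50.277 J
v = √(2 × 50.277/2.24) = 6.700 m/s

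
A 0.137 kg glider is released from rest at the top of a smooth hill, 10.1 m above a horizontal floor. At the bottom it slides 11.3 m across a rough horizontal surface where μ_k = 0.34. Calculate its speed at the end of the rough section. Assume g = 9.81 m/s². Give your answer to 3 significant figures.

v = 11.1 m/s

Applying the work–energy principle:
mgh = ½mv² + μ_k m g d
W_f = μ_k mg d = (0.34)(0.137)(9.81)(11.3) = 5.164 J
½mv² = mgh − W_f = 13.574 − 5.164 = 8.4106 J
v = √(2 × 8.4106/0.137) = 11.08 m/s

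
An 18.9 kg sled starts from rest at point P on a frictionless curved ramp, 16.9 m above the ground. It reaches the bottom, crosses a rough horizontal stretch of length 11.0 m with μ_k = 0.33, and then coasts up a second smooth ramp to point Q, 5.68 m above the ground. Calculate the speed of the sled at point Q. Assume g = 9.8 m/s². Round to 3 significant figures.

v = 12.2 m/s

Energy at P: mgh₁ = (18.9)(9.8)(16.9) = 3130.2 J
Friction loss: W_f = μ_k mg d = 672.3 J
At Q: ½mv² + mgh₂ = mgh₁ − W_f
½mv² = 3130.2 − 672.3 − 1052.0 = 1405.8 J
v = √(2 × 1405.8/18.9) = 12.20 m/s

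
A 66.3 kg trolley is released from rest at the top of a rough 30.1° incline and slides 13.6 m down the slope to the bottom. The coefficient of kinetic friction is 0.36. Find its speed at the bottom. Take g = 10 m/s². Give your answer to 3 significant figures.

v = 7.19 m/s

Taking the bottom as reference, mgh = ½mv² + μ_k N L with h = L sinθ, N = mg cosθ:
mgh = mgL sinθ = (66.3)(10)(13.6)sin30.1° = 4522.0 J
W_f = μ_k mg cosθ · L = (0.36)(66.3)(10)cos30.1°·13.6 = 2808 J
½mv² = 4522.0 − 2808 = 1713.7 J
v = √(2 × 1713.7/66.3) = 7.190 m/s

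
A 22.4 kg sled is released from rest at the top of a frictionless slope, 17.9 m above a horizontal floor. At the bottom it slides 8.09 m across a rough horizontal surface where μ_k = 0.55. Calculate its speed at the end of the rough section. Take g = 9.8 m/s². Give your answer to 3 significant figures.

v = 16.2 m/s

Energy bookkeeping (friction removes W_f = μ_k N d):
mgh = ½mv² + μ_k m g d
W_f = μ_k mg d = (0.55)(22.4)(9.8)(8.09) = 976.8 J
½mv² = mgh − W_f = 3929.4 − 976.8 = 2952.7 J
v = √(2 × 2952.7/22.4) = 16.24 m/s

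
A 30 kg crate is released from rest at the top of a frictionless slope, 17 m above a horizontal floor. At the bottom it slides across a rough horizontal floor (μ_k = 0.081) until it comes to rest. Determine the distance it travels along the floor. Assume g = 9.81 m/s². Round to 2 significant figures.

d = 210 m

Energy bookkeeping (friction removes W_f = μ_k N d):
At rest all PE has been dissipated by friction: mgh = μ_k m g d
d = h/μ_k = 17/0.081 = 209.9 m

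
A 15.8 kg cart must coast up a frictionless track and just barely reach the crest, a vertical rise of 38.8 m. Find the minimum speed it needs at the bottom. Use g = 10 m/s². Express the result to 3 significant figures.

At the top it is momentarily at rest, so all KE converts to PE: ½mv² = mgh
v = √(2gh) = √(2 × 10 × 38.8) = 27.86 m/s

v = 27.9 m/s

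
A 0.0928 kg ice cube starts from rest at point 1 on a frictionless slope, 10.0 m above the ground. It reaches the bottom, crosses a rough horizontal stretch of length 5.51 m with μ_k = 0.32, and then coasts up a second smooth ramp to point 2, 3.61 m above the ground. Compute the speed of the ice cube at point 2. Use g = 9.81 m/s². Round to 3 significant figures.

Energy at 1: mgh₁ = (0.0928)(9.81)(10.0) = 9.1037 J
Friction loss: W_f = μ_k mg d = 1.605 J
At 2: ½mv² + mgh₂ = mgh₁ − W_f
½mv² = 9.1037 − 1.605 − 3.2864 = 4.2121 J
v = √(2 × 4.2121/0.0928) = 9.528 m/s

v = 9.53 m/s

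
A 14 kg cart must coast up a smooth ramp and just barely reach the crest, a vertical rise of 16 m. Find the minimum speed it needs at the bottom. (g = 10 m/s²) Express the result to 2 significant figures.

v = 18 m/s

At the top it is momentarily at rest, so all KE converts to PE: ½mv² = mgh
v = √(2gh) = √(2 × 10 × 16) = 17.89 m/s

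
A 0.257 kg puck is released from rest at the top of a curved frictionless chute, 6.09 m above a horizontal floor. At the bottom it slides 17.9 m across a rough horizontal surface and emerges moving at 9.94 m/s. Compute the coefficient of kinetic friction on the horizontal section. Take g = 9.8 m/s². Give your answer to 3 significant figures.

μ_k = 0.0586

Energy at the top = energy at the end + work done against friction:
mgh = ½mv² + μ_k m g d
mgh = 15.338 J; ½mv² = 12.696 J
W_f = 15.338 − 12.696 = 2.642 J
μ_k = W_f/(mg·d) = 2.642/(2.519 × 17.9) = 0.05860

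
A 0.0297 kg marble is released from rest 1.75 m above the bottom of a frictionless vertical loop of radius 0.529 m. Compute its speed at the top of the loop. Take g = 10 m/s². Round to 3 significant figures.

v = 3.72 m/s

Energy conservation: mgh = ½mv_top² + mg(2r)
v_top² = 2g(h − 2r) = 2(10)(1.75 − 1.058) = 13.84
v_top = 3.720 m/s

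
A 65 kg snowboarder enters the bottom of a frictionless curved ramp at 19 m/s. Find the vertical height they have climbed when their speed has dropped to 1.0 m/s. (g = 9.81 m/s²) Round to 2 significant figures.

Conservation of energy: ½mv₁² = ½mv₂² + mgh
h = (v₁² − v₂²)/(2g) = (19² − 1.0²)/(2 × 9.81) = 18.35 m

h = 18 m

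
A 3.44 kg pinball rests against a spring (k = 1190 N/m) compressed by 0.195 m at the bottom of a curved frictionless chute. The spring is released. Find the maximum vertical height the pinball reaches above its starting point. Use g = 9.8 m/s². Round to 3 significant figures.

h = 0.671 m

All spring PE becomes gravitational PE at the highest point: ½kx² = mgh
h = kx²/(2mg) = (1190)(0.195)²/(2 × 3.44 × 9.8) = 0.6711 m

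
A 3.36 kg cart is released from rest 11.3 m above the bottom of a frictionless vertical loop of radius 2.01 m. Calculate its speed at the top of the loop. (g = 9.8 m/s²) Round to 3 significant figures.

v = 11.9 m/s

Energy conservation: mgh = ½mv_top² + mg(2r)
v_top² = 2g(h − 2r) = 2(9.8)(11.3 − 4.020) = 142.7
v_top = 11.95 m/s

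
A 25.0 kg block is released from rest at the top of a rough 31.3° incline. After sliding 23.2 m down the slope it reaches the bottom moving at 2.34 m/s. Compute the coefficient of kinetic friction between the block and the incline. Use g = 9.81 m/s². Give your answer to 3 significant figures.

μ_k = 0.594

Energy balance down the incline: mg L sinθ − ½mv² = μ_k (mg cosθ) L
mgL sinθ = 2956.0 J; ½mv² = 68.445 J
W_f = 2956.0 − 68.445 = 2888 J
μ_k = W_f/(mg cosθ · L) = 2888/(209.6 × 23.2) = 0.5939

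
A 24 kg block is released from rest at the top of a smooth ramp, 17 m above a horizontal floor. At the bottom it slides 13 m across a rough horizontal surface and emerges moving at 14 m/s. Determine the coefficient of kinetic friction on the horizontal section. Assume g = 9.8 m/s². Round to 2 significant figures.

μ_k = 0.54

Energy bookkeeping (friction removes W_f = μ_k N d):
mgh = ½mv² + μ_k m g d
mgh = 3998.4 J; ½mv² = 2352.0 J
W_f = 3998.4 − 2352.0 = 1646 J
μ_k = W_f/(mg·d) = 1646/(235.2 × 13) = 0.5385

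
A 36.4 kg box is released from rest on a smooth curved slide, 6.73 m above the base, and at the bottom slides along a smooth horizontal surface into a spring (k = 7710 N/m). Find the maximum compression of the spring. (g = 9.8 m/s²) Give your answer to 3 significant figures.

x = 0.789 m

Gravitational PE at the top equals spring PE at max compression: mgh = ½kx²
x = √(2mgh/k) = √(2 × 36.4 × 9.8 × 6.73 / 7710) = 0.7891 m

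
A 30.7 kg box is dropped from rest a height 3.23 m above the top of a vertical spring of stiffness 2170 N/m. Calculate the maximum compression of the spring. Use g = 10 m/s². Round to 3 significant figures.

Take the reference level at the top of the uncompressed spring. At max compression the box has fallen H + x and is momentarily at rest:
mg(H + x) = ½kx²
½(2170)x² − (30.7)(10)x − (30.7)(10)(3.23) = 0
1085x² − 307.0x − 991.6 = 0
x = [307.0 + √(94249 + 4.3036e+06)]/(2 × 1085) = 1.108 m

x = 1.11 m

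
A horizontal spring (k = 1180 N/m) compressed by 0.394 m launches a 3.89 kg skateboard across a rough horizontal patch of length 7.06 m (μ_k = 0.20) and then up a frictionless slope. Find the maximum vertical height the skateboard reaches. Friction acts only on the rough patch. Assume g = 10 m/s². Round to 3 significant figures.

Spring energy: E₀ = ½kx² = ½(1180)(0.394)² = 91.589 J
Friction: W_f = μ_k mg d = (0.20)(3.89)(10)(7.06) = 54.93 J
Energy at base of ramp: E = 91.589 − 54.93 = 36.662 J
At max height all remaining energy is PE: mgh = E ⇒ h = E/(mg) = 36.662/(3.89 × 10) = 0.9425 m

h = 0.942 m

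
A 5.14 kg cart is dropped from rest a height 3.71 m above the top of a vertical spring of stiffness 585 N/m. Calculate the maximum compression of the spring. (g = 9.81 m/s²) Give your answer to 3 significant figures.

x = 0.891 m

Let x be the compression. The total drop is H + x, and the cart is instantaneously at rest at max compression, so energy conservation gives:
mg(H + x) = ½kx²
½(585)x² − (5.14)(9.81)x − (5.14)(9.81)(3.71) = 0
292.5x² − 50.42x − 187.1 = 0
x = [50.42 + √(2543 + 218873)]/(2 × 292.5) = 0.8905 m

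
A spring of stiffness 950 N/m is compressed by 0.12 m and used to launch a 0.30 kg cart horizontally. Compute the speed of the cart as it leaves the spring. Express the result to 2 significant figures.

The cart leaves the spring when the spring is at natural length, so ½kx² = ½mv²
v = x√(k/m) = 0.12 × √(950/0.30) = 6.753 m/s

v = 6.8 m/s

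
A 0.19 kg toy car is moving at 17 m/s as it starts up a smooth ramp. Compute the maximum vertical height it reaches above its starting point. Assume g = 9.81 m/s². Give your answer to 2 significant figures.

By energy conservation, ½mv² = mgh
h = v²/(2g) = 17²/(2 × 9.81) = 14.73 m

h = 15 m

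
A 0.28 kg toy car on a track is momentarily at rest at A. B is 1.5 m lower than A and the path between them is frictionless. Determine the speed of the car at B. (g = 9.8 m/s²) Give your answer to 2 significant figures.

v = 5.4 m/s

Mechanical energy is conserved (no friction): mgh = ½mv²
v = √(2gh) = √(2 × 9.8 × 1.5) = √29.400 = 5.422 m/s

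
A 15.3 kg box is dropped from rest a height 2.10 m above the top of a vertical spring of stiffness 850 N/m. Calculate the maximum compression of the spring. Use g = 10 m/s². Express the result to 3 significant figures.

Take the reference level at the top of the uncompressed spring. At max compression the box has fallen H + x and is momentarily at rest:
mg(H + x) = ½kx²
½(850)x² − (15.3)(10)x − (15.3)(10)(2.10) = 0
425.0x² − 153.0x − 321.3 = 0
x = [153.0 + √(23409 + 546210)]/(2 × 425.0) = 1.068 m

x = 1.07 m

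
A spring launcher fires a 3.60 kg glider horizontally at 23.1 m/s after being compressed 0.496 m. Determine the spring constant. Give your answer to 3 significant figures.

k = 7810 N/m

Energy stored in the spring equals the launch KE: ½kx² = ½mv²
k = mv²/x² = (3.60)(23.1)²/(0.496)² = 7808 N/m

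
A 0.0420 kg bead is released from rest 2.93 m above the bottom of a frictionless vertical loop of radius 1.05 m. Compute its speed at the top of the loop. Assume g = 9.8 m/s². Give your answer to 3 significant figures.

v = 4.03 m/s

Energy conservation: mgh = ½mv_top² + mg(2r)
v_top² = 2g(h − 2r) = 2(9.8)(2.93 − 2.100) = 16.27
v_top = 4.033 m/s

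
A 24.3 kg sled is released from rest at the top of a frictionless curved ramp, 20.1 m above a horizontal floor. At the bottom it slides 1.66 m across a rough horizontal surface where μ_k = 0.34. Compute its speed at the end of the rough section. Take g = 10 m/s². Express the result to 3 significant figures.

Applying the work–energy principle:
mgh = ½mv² + μ_k m g d
W_f = μ_k mg d = (0.34)(24.3)(10)(1.66) = 137.1 J
½mv² = mgh − W_f = 4884.3 − 137.1 = 4747.2 J
v = √(2 × 4747.2/24.3) = 19.77 m/s

v = 19.8 m/s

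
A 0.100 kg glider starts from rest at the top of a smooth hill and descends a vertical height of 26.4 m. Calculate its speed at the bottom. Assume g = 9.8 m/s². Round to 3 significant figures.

v = 22.7 m/s

Equating total energy at the two states: mgh = ½mv²
The mass cancels from both sides.
v = √(2gh) = √(2 × 9.8 × 26.4) = √517.44 = 22.75 m/s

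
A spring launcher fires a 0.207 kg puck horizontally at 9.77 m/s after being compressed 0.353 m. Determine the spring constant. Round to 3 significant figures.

k = 159 N/m

Spring PE at full compression equals KE at release: ½kx² = ½mv²
k = mv²/x² = (0.207)(9.77)²/(0.353)² = 158.6 N/m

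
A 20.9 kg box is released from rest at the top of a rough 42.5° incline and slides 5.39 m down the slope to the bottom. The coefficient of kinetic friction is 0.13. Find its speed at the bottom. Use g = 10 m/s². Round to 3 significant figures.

Taking the bottom as reference, mgh = ½mv² + μ_k N L with h = L sinθ, N = mg cosθ:
mgh = mgL sinθ = (20.9)(10)(5.39)sin42.5° = 761.06 J
W_f = μ_k mg cosθ · L = (0.13)(20.9)(10)cos42.5°·5.39 = 108.0 J
½mv² = 761.06 − 108.0 = 653.09 J
v = √(2 × 653.09/20.9) = 7.905 m/s

v = 7.91 m/s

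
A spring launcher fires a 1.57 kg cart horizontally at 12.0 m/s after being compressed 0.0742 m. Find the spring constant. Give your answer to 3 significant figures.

k = 41100 N/m

Spring PE at full compression equals KE at release: ½kx² = ½mv²
k = mv²/x² = (1.57)(12.0)²/(0.0742)² = 41063 N/m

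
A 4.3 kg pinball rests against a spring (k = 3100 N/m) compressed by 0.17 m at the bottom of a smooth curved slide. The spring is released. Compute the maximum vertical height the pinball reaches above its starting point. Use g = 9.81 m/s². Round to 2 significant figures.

h = 1.1 m

All spring PE becomes gravitational PE at the highest point: ½kx² = mgh
h = kx²/(2mg) = (3100)(0.17)²/(2 × 4.3 × 9.81) = 1.062 m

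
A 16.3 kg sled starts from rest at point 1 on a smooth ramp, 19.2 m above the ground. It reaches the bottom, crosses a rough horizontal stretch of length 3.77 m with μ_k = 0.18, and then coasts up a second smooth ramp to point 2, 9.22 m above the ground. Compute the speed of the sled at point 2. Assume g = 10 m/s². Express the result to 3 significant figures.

v = 13.6 m/s

Energy at 1: mgh₁ = (16.3)(10)(19.2) = 3129.6 J
Friction loss: W_f = μ_k mg d = 110.6 J
At 2: ½mv² + mgh₂ = mgh₁ − W_f
½mv² = 3129.6 − 110.6 − 1502.9 = 1516.1 J
v = √(2 × 1516.1/16.3) = 13.64 m/s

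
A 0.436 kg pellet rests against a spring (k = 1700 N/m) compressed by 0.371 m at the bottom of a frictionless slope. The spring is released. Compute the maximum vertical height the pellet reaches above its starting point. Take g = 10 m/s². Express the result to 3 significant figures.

Energy conservation from release to the highest point: ½kx² = mgh
h = kx²/(2mg) = (1700)(0.371)²/(2 × 0.436 × 10) = 26.83 m

h = 26.8 m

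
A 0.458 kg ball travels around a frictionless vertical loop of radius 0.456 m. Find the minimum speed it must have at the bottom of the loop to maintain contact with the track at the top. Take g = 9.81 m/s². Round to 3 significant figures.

At the top: mg = mv_top²/r ⇒ v_top² = gr = 4.473 m²/s²
Energy from bottom to top (height 2r): ½mv_bot² = ½mv_top² + mg(2r)
v_bot² = gr + 4gr = 5gr = 22.37
v_bot = √(5gr) = 4.729 m/s

v = 4.73 m/s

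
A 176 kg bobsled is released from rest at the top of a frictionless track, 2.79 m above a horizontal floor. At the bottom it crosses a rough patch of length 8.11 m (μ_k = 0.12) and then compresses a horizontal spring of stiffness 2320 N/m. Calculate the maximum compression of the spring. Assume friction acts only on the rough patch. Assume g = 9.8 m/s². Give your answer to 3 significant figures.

Initial energy: E₁ = mgh = (176)(9.8)(2.79) = 4812.2 J
Friction removes W_f = μ_k mg d = (0.12)(176)(9.8)(8.11) = 1679 J
Energy reaching the spring: E = 4812.2 − 1679 = 3133.6 J
At max compression ½kx² = E ⇒ x = √(2E/k) = √(2 × 3133.6/2320) = 1.644 m

x = 1.64 m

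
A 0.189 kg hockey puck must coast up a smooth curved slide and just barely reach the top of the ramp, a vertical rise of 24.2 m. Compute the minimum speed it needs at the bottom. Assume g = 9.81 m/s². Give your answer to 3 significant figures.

v = 21.8 m/s

At the top it is momentarily at rest, so all KE converts to PE: ½mv² = mgh
v = √(2gh) = √(2 × 9.81 × 24.2) = 21.79 m/s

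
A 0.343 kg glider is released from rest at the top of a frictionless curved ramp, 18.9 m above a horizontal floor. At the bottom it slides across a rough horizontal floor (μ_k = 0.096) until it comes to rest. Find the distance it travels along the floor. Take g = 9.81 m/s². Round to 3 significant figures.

Applying the work–energy principle:
At rest all PE has been dissipated by friction: mgh = μ_k m g d
d = h/μ_k = 18.9/0.096 = 196.9 m

d = 197 m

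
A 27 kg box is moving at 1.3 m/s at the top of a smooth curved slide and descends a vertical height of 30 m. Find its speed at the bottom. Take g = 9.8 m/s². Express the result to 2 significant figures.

Equating total energy at the two states: ½mv₀² + mgh = ½mv²
v² = v₀² + 2gh = (1.3)² + 2(9.8)(30) = 589.69
v = √589.69 = 24.28 m/s

v = 24 m/s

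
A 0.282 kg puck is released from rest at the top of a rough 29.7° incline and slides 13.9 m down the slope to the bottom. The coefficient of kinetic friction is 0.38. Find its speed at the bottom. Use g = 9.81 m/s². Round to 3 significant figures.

v = 6.72 m/s

Work–energy: mg(L sinθ) − μ_k(mg cosθ)L = ½mv²
mgh = mgL sinθ = (0.282)(9.81)(13.9)sin29.7° = 19.052 J
W_f = μ_k mg cosθ · L = (0.38)(0.282)(9.81)cos29.7°·13.9 = 12.69 J
½mv² = 19.052 − 12.69 = 6.3593 J
v = √(2 × 6.3593/0.282) = 6.716 m/s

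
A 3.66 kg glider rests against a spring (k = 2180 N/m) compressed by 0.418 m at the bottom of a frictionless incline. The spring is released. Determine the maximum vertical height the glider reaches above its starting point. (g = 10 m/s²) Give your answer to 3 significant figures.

Energy conservation from release to the highest point: ½kx² = mgh
h = kx²/(2mg) = (2180)(0.418)²/(2 × 3.66 × 10) = 5.204 m

h = 5.20 m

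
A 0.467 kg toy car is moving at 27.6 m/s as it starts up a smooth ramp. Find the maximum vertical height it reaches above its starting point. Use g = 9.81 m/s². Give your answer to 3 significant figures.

Setting KE at the bottom equal to PE gained: ½mv² = mgh
h = v²/(2g) = 27.6²/(2 × 9.81) = 38.83 m

h = 38.8 m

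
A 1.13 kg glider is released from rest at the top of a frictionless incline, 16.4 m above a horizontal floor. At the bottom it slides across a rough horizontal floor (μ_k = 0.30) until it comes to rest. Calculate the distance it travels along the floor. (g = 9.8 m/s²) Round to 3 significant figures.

Energy bookkeeping (friction removes W_f = μ_k N d):
At rest all PE has been dissipated by friction: mgh = μ_k m g d
d = h/μ_k = 16.4/0.30 = 54.67 m

d = 54.7 m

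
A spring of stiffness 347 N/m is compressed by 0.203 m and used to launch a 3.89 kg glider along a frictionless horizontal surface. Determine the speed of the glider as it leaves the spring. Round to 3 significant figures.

The glider leaves the spring when the spring is at natural length, so ½kx² = ½mv²
v = x√(k/m) = 0.203 × √(347/3.89) = 1.917 m/s

v = 1.92 m/s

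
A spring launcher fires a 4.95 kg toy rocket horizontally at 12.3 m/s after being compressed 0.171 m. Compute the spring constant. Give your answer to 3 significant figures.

½kx² = ½mv²
k = mv²/x² = (4.95)(12.3)²/(0.171)² = 25611 N/m

k = 25600 N/m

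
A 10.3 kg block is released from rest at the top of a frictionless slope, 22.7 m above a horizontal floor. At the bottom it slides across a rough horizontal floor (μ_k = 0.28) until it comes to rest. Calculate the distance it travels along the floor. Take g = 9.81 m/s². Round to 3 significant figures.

d = 81.1 m

Energy at the top = energy at the end + work done against friction:
At rest all PE has been dissipated by friction: mgh = μ_k m g d
d = h/μ_k = 22.7/0.28 = 81.07 m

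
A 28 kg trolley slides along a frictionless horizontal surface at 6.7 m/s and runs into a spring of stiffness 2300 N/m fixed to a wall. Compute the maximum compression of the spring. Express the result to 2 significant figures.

Conservation of energy between contact and max compression: ½mv² = ½kx²
x = v√(m/k) = 6.7 × √(28/2300) = 0.7392 m

x = 0.74 m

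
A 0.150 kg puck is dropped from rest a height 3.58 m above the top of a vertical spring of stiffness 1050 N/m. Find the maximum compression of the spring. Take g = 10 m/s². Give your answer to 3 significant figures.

Let x be the compression. The total drop is H + x, and the puck is instantaneously at rest at max compression, so energy conservation gives:
mg(H + x) = ½kx²
½(1050)x² − (0.150)(10)x − (0.150)(10)(3.58) = 0
525.0x² − 1.500x − 5.370 = 0
x = [1.500 + √(2.250 + 11277)]/(2 × 525.0) = 0.1026 m

x = 0.103 m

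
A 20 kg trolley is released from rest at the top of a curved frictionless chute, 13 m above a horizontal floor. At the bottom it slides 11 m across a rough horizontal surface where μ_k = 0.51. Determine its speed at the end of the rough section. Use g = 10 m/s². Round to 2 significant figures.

Energy at the top = energy at the end + work done against friction:
mgh = ½mv² + μ_k m g d
W_f = μ_k mg d = (0.51)(20)(10)(11) = 1122 J
½mv² = mgh − W_f = 2600.0 − 1122 = 1478.0 J
v = √(2 × 1478.0/20) = 12.16 m/s

v = 12 m/s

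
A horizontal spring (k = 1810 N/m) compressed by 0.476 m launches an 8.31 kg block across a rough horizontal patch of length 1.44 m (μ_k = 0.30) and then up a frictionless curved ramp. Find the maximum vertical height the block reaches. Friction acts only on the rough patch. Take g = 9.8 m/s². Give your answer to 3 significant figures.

Spring energy: E₀ = ½kx² = ½(1810)(0.476)² = 205.05 J
Friction: W_f = μ_k mg d = (0.30)(8.31)(9.8)(1.44) = 35.18 J
Energy at base of ramp: E = 205.05 − 35.18 = 169.87 J
At max height all remaining energy is PE: mgh = E ⇒ h = E/(mg) = 169.87/(8.31 × 9.8) = 2.086 m

h = 2.09 m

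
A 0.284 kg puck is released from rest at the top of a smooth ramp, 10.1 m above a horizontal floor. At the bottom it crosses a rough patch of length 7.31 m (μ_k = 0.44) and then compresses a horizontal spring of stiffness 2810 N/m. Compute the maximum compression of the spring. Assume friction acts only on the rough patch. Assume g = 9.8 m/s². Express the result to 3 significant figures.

x = 0.117 m

Initial energy: E₁ = mgh = (0.284)(9.8)(10.1) = 28.110 J
Friction removes W_f = μ_k mg d = (0.44)(0.284)(9.8)(7.31) = 8.952 J
Energy reaching the spring: E = 28.110 − 8.952 = 19.158 J
At max compression ½kx² = E ⇒ x = √(2E/k) = √(2 × 19.158/2810) = 0.1168 m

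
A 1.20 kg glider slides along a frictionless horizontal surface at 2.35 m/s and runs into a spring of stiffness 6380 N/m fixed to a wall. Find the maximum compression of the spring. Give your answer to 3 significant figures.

At max compression the glider is momentarily at rest: ½mv² = ½kx²
x = v√(m/k) = 2.35 × √(1.20/6380) = 0.03223 m

x = 0.0322 m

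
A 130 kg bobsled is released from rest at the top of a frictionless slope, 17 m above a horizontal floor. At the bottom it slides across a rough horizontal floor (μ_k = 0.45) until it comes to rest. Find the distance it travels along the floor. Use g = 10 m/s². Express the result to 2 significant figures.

Energy at the top = energy at the end + work done against friction:
At rest all PE has been dissipated by friction: mgh = μ_k m g d
d = h/μ_k = 17/0.45 = 37.78 m

d = 38 m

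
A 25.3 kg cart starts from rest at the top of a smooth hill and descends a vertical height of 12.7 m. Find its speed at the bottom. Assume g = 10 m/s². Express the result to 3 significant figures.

Equating total energy at the two states: mgh = ½mv²
The mass cancels from both sides.
v = √(2gh) = √(2 × 10 × 12.7) = √254.00 = 15.94 m/s

v = 15.9 m/s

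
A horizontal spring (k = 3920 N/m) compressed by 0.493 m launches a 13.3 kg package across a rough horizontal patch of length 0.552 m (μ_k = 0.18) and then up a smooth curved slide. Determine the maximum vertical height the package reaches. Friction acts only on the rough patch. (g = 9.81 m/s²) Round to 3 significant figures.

h = 3.55 m

Spring energy: E₀ = ½kx² = ½(3920)(0.493)² = 476.38 J
Friction: W_f = μ_k mg d = (0.18)(13.3)(9.81)(0.552) = 12.96 J
Energy at base of ramp: E = 476.38 − 12.96 = 463.41 J
At max height all remaining energy is PE: mgh = E ⇒ h = E/(mg) = 463.41/(13.3 × 9.81) = 3.552 m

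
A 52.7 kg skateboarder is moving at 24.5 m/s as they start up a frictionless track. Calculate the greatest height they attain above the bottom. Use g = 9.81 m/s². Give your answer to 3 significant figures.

h = 30.6 m

Setting KE at the bottom equal to PE gained: ½mv² = mgh
h = v²/(2g) = 24.5²/(2 × 9.81) = 30.59 m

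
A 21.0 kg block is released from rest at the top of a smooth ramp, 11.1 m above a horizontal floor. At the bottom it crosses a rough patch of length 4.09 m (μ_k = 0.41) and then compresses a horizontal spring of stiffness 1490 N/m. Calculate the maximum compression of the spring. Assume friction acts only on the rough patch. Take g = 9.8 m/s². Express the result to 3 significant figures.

Initial energy: E₁ = mgh = (21.0)(9.8)(11.1) = 2284.4 J
Friction removes W_f = μ_k mg d = (0.41)(21.0)(9.8)(4.09) = 345.1 J
Energy reaching the spring: E = 2284.4 − 345.1 = 1939.3 J
At max compression ½kx² = E ⇒ x = √(2E/k) = √(2 × 1939.3/1490) = 1.613 m

x = 1.61 m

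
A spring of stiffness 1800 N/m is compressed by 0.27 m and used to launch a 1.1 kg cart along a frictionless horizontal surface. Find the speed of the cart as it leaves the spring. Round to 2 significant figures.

The cart leaves the spring when the spring is at natural length, so ½kx² = ½mv²
v = x√(k/m) = 0.27 × √(1800/1.1) = 10.92 m/s

v = 11 m/s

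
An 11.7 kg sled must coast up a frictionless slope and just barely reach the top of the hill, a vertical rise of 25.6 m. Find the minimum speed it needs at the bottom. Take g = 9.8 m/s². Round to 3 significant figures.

At the top it is momentarily at rest, so all KE converts to PE: ½mv² = mgh
v = √(2gh) = √(2 × 9.8 × 25.6) = 22.40 m/s

v = 22.4 m/s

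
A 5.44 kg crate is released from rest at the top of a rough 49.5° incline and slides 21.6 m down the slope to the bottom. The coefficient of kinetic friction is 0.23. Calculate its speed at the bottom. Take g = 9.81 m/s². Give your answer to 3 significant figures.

Taking the bottom as reference, mgh = ½mv² + μ_k N L with h = L sinθ, N = mg cosθ:
mgh = mgL sinθ = (5.44)(9.81)(21.6)sin49.5° = 876.53 J
W_f = μ_k mg cosθ · L = (0.23)(5.44)(9.81)cos49.5°·21.6 = 172.2 J
½mv² = 876.53 − 172.2 = 704.35 J
v = √(2 × 704.35/5.44) = 16.09 m/s

v = 16.1 m/s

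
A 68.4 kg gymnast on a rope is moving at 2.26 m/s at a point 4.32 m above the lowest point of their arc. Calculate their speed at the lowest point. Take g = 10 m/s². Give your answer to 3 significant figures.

v = 9.57 m/s

Energy conservation between the two points: ½mv₀² + mgh = ½mv²
The mass cancels from both sides.
v² = v₀² + 2gh = (2.26)² + 2(10)(4.32) = 91.508
v = √91.508 = 9.566 m/s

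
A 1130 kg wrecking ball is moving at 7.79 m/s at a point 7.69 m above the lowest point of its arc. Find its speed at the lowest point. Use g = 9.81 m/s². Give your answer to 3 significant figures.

Energy conservation between the two points: ½mv₀² + mgh = ½mv²
v² = v₀² + 2gh = (7.79)² + 2(9.81)(7.69) = 211.56
v = √211.56 = 14.55 m/s

v = 14.5 m/s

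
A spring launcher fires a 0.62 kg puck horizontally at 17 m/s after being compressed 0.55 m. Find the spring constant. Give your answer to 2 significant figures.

k = 590 N/m

Spring PE at full compression equals KE at release: ½kx² = ½mv²
k = mv²/x² = (0.62)(17)²/(0.55)² = 592.3 N/m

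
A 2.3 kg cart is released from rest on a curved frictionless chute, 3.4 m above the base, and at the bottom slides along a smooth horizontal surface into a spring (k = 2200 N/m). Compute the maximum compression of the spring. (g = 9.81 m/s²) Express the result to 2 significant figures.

At max compression the cart is momentarily at rest: mgh = ½kx²
x = √(2mgh/k) = √(2 × 2.3 × 9.81 × 3.4 / 2200) = 0.2641 m

x = 0.26 m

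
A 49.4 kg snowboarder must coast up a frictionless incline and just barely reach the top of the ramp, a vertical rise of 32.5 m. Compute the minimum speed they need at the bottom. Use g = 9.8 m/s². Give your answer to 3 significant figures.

At the top they are momentarily at rest, so all KE converts to PE: ½mv² = mgh
v = √(2gh) = √(2 × 9.8 × 32.5) = 25.24 m/s

v = 25.2 m/s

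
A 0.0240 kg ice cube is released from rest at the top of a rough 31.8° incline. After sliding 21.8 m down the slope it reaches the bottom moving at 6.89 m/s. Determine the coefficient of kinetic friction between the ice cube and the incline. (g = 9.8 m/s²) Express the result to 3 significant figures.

mgh = ½mv² + μ_k (mg cosθ) L, with h = L sinθ
mgL sinθ = 2.7019 J; ½mv² = 0.56967 J
W_f = 2.7019 − 0.56967 = 2.132 J
μ_k = W_f/(mg cosθ · L) = 2.132/(0.1999 × 21.8) = 0.4893

μ_k = 0.489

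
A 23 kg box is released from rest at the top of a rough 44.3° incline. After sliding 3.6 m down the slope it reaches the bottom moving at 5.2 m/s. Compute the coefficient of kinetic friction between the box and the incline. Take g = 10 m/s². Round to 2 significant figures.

μ_k = 0.45

mgh = ½mv² + μ_k (mg cosθ) L, with h = L sinθ
mgL sinθ = 578.29 J; ½mv² = 310.96 J
W_f = 578.29 − 310.96 = 267.3 J
μ_k = W_f/(mg cosθ · L) = 267.3/(164.6 × 3.6) = 0.4511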